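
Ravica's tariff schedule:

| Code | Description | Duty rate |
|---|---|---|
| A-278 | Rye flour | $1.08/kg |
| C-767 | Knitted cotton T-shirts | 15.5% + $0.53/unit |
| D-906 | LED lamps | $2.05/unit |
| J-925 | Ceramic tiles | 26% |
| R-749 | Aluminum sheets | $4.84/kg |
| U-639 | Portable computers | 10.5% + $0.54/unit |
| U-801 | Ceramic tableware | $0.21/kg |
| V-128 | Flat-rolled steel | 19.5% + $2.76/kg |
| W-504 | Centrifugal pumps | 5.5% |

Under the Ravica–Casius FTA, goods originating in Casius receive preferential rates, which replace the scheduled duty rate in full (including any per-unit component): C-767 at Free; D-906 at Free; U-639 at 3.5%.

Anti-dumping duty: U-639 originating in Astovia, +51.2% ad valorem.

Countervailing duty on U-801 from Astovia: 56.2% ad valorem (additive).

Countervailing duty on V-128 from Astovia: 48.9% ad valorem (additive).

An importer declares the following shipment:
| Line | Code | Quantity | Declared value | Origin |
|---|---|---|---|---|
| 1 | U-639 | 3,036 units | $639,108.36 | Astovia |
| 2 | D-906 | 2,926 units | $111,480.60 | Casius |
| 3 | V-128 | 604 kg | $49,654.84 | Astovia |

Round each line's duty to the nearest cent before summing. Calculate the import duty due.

Line 1 (U-639, Astovia, 3,036 units, $639,108.36):
Base rate for U-639 is 10.5% + $0.54/unit.
U-639 has an FTA preferential rate, but origin Astovia is not Casius; base rate stands.
Additional duty on U-639 from Astovia: +51.2%. Applied ad valorem rate: 10.5% + 51.2% = 61.7%.
Duty = $639,108.36 × 61.7% + 3,036 × $0.54 = $395,969.30.
Line 2 (D-906, Casius, 2,926 units, $111,480.60):
Base rate for D-906 is $2.05/unit.
Origin Casius qualifies under the Ravica–Casius agreement and D-906 is covered: preferential rate Free applies instead.
Duty = $111,480.60 × 0% = $0.00.
Line 3 (V-128, Astovia, 604 kg, $49,654.84):
Base rate for V-128 is 19.5% + $2.76/kg.
Additional duty on V-128 from Astovia: +48.9%. Applied ad valorem rate: 19.5% + 48.9% = 68.4%.
Duty = $49,654.84 × 68.4% + 604 × $2.76 = $35,630.95.
Total = $395,969.30 + $0.00 + $35,630.95 = $431,600.25.

$431,600.25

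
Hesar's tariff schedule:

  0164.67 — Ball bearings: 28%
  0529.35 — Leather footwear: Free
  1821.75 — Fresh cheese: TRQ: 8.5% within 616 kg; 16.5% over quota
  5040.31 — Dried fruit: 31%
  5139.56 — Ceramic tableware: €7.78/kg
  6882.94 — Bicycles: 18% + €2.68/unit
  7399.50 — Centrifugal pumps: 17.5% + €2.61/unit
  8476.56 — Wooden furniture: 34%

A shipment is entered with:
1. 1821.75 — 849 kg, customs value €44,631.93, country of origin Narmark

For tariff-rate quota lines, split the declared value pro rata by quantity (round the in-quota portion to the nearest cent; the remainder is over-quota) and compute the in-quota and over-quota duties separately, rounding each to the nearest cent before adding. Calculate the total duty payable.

Line 1 (1821.75, Narmark, 849 kg, €44,631.93):
Code 1821.75 is under a tariff-rate quota (threshold 616 kg). In-quota: 616 kg at 8.5%; over-quota: 233 kg at 16.5%.
Pro-rata value split: in-quota = €44,631.93 × 616/849 = €32,383.12; over-quota = €44,631.93 − €32,383.12 = €12,248.81.
In-quota duty = €32,383.12 × 8.5% = €2,752.57. Over-quota duty = €12,248.81 × 16.5% = €2,021.05.
Line duty = €2,752.57 + €2,021.05 = €4,773.62.

€4,773.62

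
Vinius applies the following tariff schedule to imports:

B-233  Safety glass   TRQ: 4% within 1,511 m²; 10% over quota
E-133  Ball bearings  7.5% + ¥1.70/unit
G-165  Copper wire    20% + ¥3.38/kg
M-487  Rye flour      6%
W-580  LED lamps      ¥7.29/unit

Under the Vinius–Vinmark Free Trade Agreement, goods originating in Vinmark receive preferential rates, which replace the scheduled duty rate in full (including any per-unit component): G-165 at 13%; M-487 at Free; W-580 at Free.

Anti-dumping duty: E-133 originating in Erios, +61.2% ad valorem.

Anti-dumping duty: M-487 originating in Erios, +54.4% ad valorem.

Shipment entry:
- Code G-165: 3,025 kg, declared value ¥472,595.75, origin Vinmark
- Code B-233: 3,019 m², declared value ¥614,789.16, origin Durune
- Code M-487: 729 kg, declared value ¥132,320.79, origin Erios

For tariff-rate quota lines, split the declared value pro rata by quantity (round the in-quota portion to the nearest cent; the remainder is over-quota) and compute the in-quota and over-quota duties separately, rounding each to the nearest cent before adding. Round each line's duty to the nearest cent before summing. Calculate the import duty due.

¥184,376.12

Line 1 (G-165, Vinmark, 3,025 kg, ¥472,595.75):
Base rate for G-165 is 20% + ¥3.38/kg.
Origin Vinmark qualifies under the Vinius–Vinmark agreement and G-165 is covered: preferential rate 13% applies instead.
Duty = ¥472,595.75 × 13% = ¥61,437.45.
Line 2 (B-233, Durune, 3,019 m², ¥614,789.16):
Code B-233 is under a tariff-rate quota (threshold 1,511 m²). In-quota: 1,511 m² at 4%; over-quota: 1,508 m² at 10%.
Pro-rata value split: in-quota = ¥614,789.16 × 1,511/3,019 = ¥307,700.04; over-quota = ¥614,789.16 − ¥307,700.04 = ¥307,089.12.
In-quota duty = ¥307,700.04 × 4% = ¥12,308.00. Over-quota duty = ¥307,089.12 × 10% = ¥30,708.91.
Line duty = ¥12,308.00 + ¥30,708.91 = ¥43,016.91.
Line 3 (M-487, Erios, 729 kg, ¥132,320.79):
Base rate for M-487 is 6%.
M-487 has an FTA preferential rate, but origin Erios is not Vinmark; base rate stands.
Additional duty on M-487 from Erios: +54.4%. Applied ad valorem rate: 6% + 54.4% = 60.4%.
Duty = ¥132,320.79 × 60.4% = ¥79,921.76.
Total = ¥61,437.45 + ¥43,016.91 + ¥79,921.76 = ¥184,376.12.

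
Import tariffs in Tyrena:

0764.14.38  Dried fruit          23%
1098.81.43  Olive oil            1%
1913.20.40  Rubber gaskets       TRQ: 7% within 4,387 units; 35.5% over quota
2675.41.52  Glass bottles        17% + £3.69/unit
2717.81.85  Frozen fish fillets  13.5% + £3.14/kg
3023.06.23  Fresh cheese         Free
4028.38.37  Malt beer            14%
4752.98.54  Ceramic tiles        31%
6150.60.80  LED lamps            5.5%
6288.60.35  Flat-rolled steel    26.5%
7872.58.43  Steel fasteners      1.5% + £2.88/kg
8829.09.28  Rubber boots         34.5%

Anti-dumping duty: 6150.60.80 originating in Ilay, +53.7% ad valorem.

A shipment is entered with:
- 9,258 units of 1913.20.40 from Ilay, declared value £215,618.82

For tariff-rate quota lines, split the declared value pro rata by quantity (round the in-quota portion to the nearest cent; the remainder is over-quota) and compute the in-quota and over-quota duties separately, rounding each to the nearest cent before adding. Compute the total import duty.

Line 1 (1913.20.40, Ilay, 9,258 units, £215,618.82):
Code 1913.20.40 is under a tariff-rate quota (threshold 4,387 units). In-quota: 4,387 units at 7%; over-quota: 4,871 units at 35.5%.
Pro-rata value split: in-quota = £215,618.82 × 4,387/9,258 = £102,173.23; over-quota = £215,618.82 − £102,173.23 = £113,445.59.
In-quota duty = £102,173.23 × 7% = £7,152.13. Over-quota duty = £113,445.59 × 35.5% = £40,273.18.
Line duty = £7,152.13 + £40,273.18 = £47,425.31.

£47,425.31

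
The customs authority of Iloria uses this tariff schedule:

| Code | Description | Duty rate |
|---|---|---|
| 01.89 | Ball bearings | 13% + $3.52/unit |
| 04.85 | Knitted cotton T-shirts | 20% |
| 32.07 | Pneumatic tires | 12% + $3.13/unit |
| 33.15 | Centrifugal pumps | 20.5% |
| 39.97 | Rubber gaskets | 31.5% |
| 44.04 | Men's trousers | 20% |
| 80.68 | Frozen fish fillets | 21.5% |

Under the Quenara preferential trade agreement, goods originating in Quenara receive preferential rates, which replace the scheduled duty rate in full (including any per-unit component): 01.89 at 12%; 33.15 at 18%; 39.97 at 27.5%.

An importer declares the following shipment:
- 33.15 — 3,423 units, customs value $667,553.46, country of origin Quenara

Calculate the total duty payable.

$120,159.62

Line 1 (33.15, Quenara, 3,423 units, $667,553.46):
Base rate for 33.15 is 20.5%.
Origin Quenara qualifies under the Iloria–Quenara agreement and 33.15 is covered: preferential rate 18% applies instead.
Duty = $667,553.46 × 18% = $120,159.62.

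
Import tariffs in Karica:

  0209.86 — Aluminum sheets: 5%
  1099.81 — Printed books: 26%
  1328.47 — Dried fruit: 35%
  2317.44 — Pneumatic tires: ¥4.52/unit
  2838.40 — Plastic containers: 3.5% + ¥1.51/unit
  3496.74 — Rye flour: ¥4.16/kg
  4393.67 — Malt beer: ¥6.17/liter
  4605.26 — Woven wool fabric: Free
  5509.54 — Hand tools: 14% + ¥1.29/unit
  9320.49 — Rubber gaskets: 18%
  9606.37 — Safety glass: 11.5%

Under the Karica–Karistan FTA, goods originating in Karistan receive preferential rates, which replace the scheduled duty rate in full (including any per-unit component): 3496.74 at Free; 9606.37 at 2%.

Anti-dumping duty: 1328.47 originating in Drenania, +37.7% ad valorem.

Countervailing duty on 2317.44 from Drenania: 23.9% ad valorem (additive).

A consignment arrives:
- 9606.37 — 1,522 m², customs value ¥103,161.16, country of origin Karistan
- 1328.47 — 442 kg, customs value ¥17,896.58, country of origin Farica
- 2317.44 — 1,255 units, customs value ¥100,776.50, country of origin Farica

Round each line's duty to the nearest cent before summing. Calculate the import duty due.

Line 1 (9606.37, Karistan, 1,522 m², ¥103,161.16):
Base rate for 9606.37 is 11.5%.
Origin Karistan qualifies under the Karica–Karistan agreement and 9606.37 is covered: preferential rate 2% applies instead.
Duty = ¥103,161.16 × 2% = ¥2,063.22.
Line 2 (1328.47, Farica, 442 kg, ¥17,896.58):
Base rate for 1328.47 is 35%.
The additional-duty order on 1328.47 targets Drenania, not Farica; it does not apply.
Duty = ¥17,896.58 × 35% = ¥6,263.80.
Line 3 (2317.44, Farica, 1,255 units, ¥100,776.50):
Base rate for 2317.44 is ¥4.52/unit.
The additional-duty order on 2317.44 targets Drenania, not Farica; it does not apply.
Duty = 1,255 × ¥4.52 = ¥5,672.60.
Total = ¥2,063.22 + ¥6,263.80 + ¥5,672.60 = ¥13,999.62.

¥13,999.62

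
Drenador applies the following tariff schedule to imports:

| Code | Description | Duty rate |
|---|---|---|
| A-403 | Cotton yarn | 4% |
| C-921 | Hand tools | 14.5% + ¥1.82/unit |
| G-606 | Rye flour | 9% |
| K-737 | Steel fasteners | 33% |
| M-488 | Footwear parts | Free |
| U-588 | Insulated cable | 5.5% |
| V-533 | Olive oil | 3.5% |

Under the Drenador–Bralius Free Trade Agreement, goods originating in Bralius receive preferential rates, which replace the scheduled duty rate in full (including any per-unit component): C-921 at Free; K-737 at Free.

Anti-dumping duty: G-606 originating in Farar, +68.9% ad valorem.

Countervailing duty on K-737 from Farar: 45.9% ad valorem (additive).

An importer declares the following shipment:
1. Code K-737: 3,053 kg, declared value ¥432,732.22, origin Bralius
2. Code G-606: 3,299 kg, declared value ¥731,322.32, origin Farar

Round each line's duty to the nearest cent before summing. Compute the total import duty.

Line 1 (K-737, Bralius, 3,053 kg, ¥432,732.22):
Base rate for K-737 is 33%.
Origin Bralius qualifies under the Drenador–Bralius agreement and K-737 is covered: preferential rate Free applies instead.
The additional-duty order on K-737 targets Farar, not Bralius; it does not apply.
Duty = ¥432,732.22 × 0% = ¥0.00.
Line 2 (G-606, Farar, 3,299 kg, ¥731,322.32):
Base rate for G-606 is 9%.
Additional duty on G-606 from Farar: +68.9%. Applied ad valorem rate: 9% + 68.9% = 77.9%.
Duty = ¥731,322.32 × 77.9% = ¥569,700.09.
Total = ¥0.00 + ¥569,700.09 = ¥569,700.09.

¥569,700.09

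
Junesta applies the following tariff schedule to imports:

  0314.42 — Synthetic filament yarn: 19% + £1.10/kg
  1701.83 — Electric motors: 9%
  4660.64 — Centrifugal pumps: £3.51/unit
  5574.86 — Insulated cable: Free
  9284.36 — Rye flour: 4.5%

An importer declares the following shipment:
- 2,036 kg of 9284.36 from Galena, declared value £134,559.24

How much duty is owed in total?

£6,055.17

Line 1 (9284.36, Galena, 2,036 kg, £134,559.24):
Base rate for 9284.36 is 4.5%.
Duty = £134,559.24 × 4.5% = £6,055.17.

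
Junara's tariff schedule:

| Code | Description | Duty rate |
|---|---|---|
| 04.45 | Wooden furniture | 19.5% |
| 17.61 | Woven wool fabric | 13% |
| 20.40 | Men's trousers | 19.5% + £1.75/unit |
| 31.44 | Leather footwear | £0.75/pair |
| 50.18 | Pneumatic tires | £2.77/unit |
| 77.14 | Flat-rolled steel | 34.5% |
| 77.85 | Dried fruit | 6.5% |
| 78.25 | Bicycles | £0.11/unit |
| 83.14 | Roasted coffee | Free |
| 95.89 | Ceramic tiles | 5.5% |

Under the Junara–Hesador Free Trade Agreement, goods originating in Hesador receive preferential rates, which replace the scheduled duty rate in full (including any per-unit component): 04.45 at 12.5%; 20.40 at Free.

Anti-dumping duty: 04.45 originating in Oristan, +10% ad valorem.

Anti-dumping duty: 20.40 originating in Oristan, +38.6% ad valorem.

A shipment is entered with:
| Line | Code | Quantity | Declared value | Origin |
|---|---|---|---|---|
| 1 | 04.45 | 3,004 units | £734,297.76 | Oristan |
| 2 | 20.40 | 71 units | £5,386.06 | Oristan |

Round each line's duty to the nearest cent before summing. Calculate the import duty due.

Line 1 (04.45, Oristan, 3,004 units, £734,297.76):
Base rate for 04.45 is 19.5%.
04.45 has an FTA preferential rate, but origin Oristan is not Hesador; base rate stands.
Additional duty on 04.45 from Oristan: +10%. Applied ad valorem rate: 19.5% + 10% = 29.5%.
Duty = £734,297.76 × 29.5% = £216,617.84.
Line 2 (20.40, Oristan, 71 units, £5,386.06):
Base rate for 20.40 is 19.5% + £1.75/unit.
20.40 has an FTA preferential rate, but origin Oristan is not Hesador; base rate stands.
Additional duty on 20.40 from Oristan: +38.6%. Applied ad valorem rate: 19.5% + 38.6% = 58.1%.
Duty = £5,386.06 × 58.1% + 71 × £1.75 = £3,253.55.
Total = £216,617.84 + £3,253.55 = £219,871.39.

£219,871.39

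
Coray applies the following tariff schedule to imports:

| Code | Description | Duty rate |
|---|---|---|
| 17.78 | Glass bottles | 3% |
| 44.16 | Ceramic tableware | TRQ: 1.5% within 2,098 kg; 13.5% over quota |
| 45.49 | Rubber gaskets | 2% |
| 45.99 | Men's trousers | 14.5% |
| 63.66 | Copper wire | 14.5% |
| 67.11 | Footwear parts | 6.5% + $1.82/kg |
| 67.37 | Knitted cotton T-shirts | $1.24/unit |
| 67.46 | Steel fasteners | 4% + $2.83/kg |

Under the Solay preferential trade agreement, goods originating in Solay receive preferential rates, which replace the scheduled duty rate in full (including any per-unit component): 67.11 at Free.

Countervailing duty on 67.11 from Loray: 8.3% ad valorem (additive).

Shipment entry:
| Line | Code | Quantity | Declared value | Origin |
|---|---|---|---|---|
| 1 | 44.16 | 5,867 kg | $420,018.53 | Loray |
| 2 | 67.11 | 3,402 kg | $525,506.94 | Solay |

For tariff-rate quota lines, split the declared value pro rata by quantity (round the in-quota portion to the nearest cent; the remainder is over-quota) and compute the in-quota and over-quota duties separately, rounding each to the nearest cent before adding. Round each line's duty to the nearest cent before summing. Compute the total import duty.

$38,679.01

Line 1 (44.16, Loray, 5,867 kg, $420,018.53):
Code 44.16 is under a tariff-rate quota (threshold 2,098 kg). In-quota: 2,098 kg at 1.5%; over-quota: 3,769 kg at 13.5%.
Pro-rata value split: in-quota = $420,018.53 × 2,098/5,867 = $150,195.82; over-quota = $420,018.53 − $150,195.82 = $269,822.71.
In-quota duty = $150,195.82 × 1.5% = $2,252.94. Over-quota duty = $269,822.71 × 13.5% = $36,426.07.
Line duty = $2,252.94 + $36,426.07 = $38,679.01.
Line 2 (67.11, Solay, 3,402 kg, $525,506.94):
Base rate for 67.11 is 6.5% + $1.82/kg.
Origin Solay qualifies under the Coray–Solay agreement and 67.11 is covered: preferential rate Free applies instead.
The additional-duty order on 67.11 targets Loray, not Solay; it does not apply.
Duty = $525,506.94 × 0% = $0.00.
Total = $38,679.01 + $0.00 = $38,679.01.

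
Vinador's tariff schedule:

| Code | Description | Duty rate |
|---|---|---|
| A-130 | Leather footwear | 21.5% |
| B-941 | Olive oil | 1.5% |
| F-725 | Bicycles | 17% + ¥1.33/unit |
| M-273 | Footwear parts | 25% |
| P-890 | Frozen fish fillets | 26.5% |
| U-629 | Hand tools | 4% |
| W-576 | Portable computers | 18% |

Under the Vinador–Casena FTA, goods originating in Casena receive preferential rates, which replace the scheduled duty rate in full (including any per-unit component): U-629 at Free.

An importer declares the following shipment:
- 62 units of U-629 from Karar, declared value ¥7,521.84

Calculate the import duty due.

¥300.87

Line 1 (U-629, Karar, 62 units, ¥7,521.84):
Base rate for U-629 is 4%.
U-629 has an FTA preferential rate, but origin Karar is not Casena; base rate stands.
Duty = ¥7,521.84 × 4% = ¥300.87.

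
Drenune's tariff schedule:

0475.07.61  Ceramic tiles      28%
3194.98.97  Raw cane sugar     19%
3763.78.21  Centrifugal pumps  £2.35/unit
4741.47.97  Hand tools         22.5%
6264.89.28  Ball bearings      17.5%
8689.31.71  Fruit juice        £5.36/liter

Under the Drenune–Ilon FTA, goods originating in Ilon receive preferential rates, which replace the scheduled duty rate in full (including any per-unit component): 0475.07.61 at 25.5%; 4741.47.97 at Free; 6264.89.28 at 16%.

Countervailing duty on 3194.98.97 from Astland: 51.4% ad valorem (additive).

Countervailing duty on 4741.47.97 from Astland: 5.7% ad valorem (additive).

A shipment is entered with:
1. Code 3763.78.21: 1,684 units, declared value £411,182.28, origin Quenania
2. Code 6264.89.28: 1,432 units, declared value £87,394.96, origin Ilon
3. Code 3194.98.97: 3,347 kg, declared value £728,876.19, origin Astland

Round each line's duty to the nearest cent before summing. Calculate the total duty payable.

£531,069.43

Line 1 (3763.78.21, Quenania, 1,684 units, £411,182.28):
Base rate for 3763.78.21 is £2.35/unit.
Duty = 1,684 × £2.35 = £3,957.40.
Line 2 (6264.89.28, Ilon, 1,432 units, £87,394.96):
Base rate for 6264.89.28 is 17.5%.
Origin Ilon qualifies under the Drenune–Ilon agreement and 6264.89.28 is covered: preferential rate 16% applies instead.
Duty = £87,394.96 × 16% = £13,983.19.
Line 3 (3194.98.97, Astland, 3,347 kg, £728,876.19):
Base rate for 3194.98.97 is 19%.
Additional duty on 3194.98.97 from Astland: +51.4%. Applied ad valorem rate: 19% + 51.4% = 70.4%.
Duty = £728,876.19 × 70.4% = £513,128.84.
Total = £3,957.40 + £13,983.19 + £513,128.84 = £531,069.43.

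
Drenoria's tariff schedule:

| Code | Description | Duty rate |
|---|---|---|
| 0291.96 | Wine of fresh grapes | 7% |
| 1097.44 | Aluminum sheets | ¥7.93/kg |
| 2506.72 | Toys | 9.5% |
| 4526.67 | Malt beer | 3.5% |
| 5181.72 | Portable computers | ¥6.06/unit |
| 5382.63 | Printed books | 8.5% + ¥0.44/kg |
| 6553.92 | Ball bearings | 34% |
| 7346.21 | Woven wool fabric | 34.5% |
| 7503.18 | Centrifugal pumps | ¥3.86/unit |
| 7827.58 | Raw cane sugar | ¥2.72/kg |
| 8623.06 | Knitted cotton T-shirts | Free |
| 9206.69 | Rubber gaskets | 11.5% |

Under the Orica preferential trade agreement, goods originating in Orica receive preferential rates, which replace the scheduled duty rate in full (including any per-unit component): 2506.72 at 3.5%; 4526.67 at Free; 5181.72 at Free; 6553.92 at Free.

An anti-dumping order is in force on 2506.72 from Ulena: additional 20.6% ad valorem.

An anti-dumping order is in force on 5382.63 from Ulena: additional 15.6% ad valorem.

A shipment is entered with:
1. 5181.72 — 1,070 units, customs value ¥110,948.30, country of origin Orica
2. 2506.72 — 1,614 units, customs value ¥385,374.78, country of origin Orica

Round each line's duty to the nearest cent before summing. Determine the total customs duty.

Line 1 (5181.72, Orica, 1,070 units, ¥110,948.30):
Base rate for 5181.72 is ¥6.06/unit.
Origin Orica qualifies under the Drenoria–Orica agreement and 5181.72 is covered: preferential rate Free applies instead.
Duty = ¥110,948.30 × 0% = ¥0.00.
Line 2 (2506.72, Orica, 1,614 units, ¥385,374.78):
Base rate for 2506.72 is 9.5%.
Origin Orica qualifies under the Drenoria–Orica agreement and 2506.72 is covered: preferential rate 3.5% applies instead.
The additional-duty order on 2506.72 targets Ulena, not Orica; it does not apply.
Duty = ¥385,374.78 × 3.5% = ¥13,488.12.
Total = ¥0.00 + ¥13,488.12 = ¥13,488.12.

¥13,488.12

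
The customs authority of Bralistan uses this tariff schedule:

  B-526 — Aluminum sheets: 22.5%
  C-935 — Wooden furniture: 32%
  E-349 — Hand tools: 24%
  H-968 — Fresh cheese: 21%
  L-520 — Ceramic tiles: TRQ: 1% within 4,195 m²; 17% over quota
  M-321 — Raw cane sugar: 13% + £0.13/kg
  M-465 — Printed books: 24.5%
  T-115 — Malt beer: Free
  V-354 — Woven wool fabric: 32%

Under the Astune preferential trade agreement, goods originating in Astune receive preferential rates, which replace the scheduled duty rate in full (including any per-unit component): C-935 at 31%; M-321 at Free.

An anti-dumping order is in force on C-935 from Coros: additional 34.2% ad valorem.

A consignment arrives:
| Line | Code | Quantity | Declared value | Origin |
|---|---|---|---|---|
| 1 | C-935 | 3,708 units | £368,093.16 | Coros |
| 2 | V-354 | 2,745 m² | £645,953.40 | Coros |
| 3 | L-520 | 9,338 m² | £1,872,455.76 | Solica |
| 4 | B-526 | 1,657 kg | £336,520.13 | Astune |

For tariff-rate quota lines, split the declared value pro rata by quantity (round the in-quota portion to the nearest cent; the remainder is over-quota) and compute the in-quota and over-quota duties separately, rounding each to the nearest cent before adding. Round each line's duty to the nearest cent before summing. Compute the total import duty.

Line 1 (C-935, Coros, 3,708 units, £368,093.16):
Base rate for C-935 is 32%.
C-935 has an FTA preferential rate, but origin Coros is not Astune; base rate stands.
Additional duty on C-935 from Coros: +34.2%. Applied ad valorem rate: 32% + 34.2% = 66.2%.
Duty = £368,093.16 × 66.2% = £243,677.67.
Line 2 (V-354, Coros, 2,745 m², £645,953.40):
Base rate for V-354 is 32%.
Duty = £645,953.40 × 32% = £206,705.09.
Line 3 (L-520, Solica, 9,338 m², £1,872,455.76):
Code L-520 is under a tariff-rate quota (threshold 4,195 m²). In-quota: 4,195 m² at 1%; over-quota: 5,143 m² at 17%.
Pro-rata value split: in-quota = £1,872,455.76 × 4,195/9,338 = £841,181.40; over-quota = £1,872,455.76 − £841,181.40 = £1,031,274.36.
In-quota duty = £841,181.40 × 1% = £8,411.81. Over-quota duty = £1,031,274.36 × 17% = £175,316.64.
Line duty = £8,411.81 + £175,316.64 = £183,728.45.
Line 4 (B-526, Astune, 1,657 kg, £336,520.13):
Base rate for B-526 is 22.5%.
Origin Astune is the FTA partner but B-526 is not on the preference list; base rate stands.
Duty = £336,520.13 × 22.5% = £75,717.03.
Total = £243,677.67 + £206,705.09 + £183,728.45 + £75,717.03 = £709,828.24.

£709,828.24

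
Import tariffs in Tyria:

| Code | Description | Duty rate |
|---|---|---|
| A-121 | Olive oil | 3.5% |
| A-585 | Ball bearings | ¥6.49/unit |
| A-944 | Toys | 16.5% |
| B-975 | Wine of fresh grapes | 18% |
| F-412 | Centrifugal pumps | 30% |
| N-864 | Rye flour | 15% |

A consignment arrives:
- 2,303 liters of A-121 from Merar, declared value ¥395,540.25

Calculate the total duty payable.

¥13,843.91

Line 1 (A-121, Merar, 2,303 liters, ¥395,540.25):
Base rate for A-121 is 3.5%.
Duty = ¥395,540.25 × 3.5% = ¥13,843.91.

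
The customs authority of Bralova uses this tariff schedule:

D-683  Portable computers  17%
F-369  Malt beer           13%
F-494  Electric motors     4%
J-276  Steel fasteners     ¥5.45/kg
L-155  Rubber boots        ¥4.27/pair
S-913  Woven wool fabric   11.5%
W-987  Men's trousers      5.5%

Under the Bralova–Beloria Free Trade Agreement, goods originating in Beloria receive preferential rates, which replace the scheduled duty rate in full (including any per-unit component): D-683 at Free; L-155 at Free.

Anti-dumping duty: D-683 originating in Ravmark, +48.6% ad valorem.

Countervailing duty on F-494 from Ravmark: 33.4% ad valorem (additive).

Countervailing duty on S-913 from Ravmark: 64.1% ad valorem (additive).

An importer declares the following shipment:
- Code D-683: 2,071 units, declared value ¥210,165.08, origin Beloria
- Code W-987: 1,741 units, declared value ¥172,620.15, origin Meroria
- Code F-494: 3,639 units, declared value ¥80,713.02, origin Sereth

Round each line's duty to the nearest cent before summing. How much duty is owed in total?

Line 1 (D-683, Beloria, 2,071 units, ¥210,165.08):
Base rate for D-683 is 17%.
Origin Beloria qualifies under the Bralova–Beloria agreement and D-683 is covered: preferential rate Free applies instead.
The additional-duty order on D-683 targets Ravmark, not Beloria; it does not apply.
Duty = ¥210,165.08 × 0% = ¥0.00.
Line 2 (W-987, Meroria, 1,741 units, ¥172,620.15):
Base rate for W-987 is 5.5%.
Duty = ¥172,620.15 × 5.5% = ¥9,494.11.
Line 3 (F-494, Sereth, 3,639 units, ¥80,713.02):
Base rate for F-494 is 4%.
The additional-duty order on F-494 targets Ravmark, not Sereth; it does not apply.
Duty = ¥80,713.02 × 4% = ¥3,228.52.
Total = ¥0.00 + ¥9,494.11 + ¥3,228.52 = ¥12,722.63.

¥12,722.63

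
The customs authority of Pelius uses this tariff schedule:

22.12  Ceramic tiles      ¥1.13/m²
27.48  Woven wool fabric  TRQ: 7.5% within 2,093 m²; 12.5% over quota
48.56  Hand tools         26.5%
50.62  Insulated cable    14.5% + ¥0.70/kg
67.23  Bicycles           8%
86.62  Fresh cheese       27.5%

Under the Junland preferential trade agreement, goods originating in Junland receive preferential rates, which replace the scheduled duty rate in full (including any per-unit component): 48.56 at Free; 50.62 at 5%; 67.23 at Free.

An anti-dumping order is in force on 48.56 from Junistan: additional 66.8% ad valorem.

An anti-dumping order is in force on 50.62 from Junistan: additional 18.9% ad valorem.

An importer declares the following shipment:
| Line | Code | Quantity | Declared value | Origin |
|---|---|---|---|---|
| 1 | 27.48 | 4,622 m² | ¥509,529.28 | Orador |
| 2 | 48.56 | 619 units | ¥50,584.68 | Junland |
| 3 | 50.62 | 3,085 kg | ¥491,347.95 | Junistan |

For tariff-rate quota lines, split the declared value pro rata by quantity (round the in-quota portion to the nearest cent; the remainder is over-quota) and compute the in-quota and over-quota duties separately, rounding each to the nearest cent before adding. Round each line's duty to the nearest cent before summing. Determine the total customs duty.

Line 1 (27.48, Orador, 4,622 m², ¥509,529.28):
Code 27.48 is under a tariff-rate quota (threshold 2,093 m²). In-quota: 2,093 m² at 7.5%; over-quota: 2,529 m² at 12.5%.
Pro-rata value split: in-quota = ¥509,529.28 × 2,093/4,622 = ¥230,732.32; over-quota = ¥509,529.28 − ¥230,732.32 = ¥278,796.96.
In-quota duty = ¥230,732.32 × 7.5% = ¥17,304.92. Over-quota duty = ¥278,796.96 × 12.5% = ¥34,849.62.
Line duty = ¥17,304.92 + ¥34,849.62 = ¥52,154.54.
Line 2 (48.56, Junland, 619 units, ¥50,584.68):
Base rate for 48.56 is 26.5%.
Origin Junland qualifies under the Pelius–Junland agreement and 48.56 is covered: preferential rate Free applies instead.
The additional-duty order on 48.56 targets Junistan, not Junland; it does not apply.
Duty = ¥50,584.68 × 0% = ¥0.00.
Line 3 (50.62, Junistan, 3,085 kg, ¥491,347.95):
Base rate for 50.62 is 14.5% + ¥0.70/kg.
50.62 has an FTA preferential rate, but origin Junistan is not Junland; base rate stands.
Additional duty on 50.62 from Junistan: +18.9%. Applied ad valorem rate: 14.5% + 18.9% = 33.4%.
Duty = ¥491,347.95 × 33.4% + 3,085 × ¥0.70 = ¥166,269.72.
Total = ¥52,154.54 + ¥0.00 + ¥166,269.72 = ¥218,424.26.

¥218,424.26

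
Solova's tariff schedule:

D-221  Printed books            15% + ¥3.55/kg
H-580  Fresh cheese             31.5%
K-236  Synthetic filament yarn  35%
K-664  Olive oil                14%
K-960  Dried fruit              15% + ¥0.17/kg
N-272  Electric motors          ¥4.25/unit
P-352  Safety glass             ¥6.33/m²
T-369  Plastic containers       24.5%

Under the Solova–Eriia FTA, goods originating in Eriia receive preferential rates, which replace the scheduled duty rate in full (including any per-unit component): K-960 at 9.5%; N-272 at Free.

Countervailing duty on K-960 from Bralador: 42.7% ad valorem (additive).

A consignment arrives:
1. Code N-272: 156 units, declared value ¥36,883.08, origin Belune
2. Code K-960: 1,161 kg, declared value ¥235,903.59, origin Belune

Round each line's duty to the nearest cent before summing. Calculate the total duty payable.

Line 1 (N-272, Belune, 156 units, ¥36,883.08):
Base rate for N-272 is ¥4.25/unit.
N-272 has an FTA preferential rate, but origin Belune is not Eriia; base rate stands.
Duty = 156 × ¥4.25 = ¥663.00.
Line 2 (K-960, Belune, 1,161 kg, ¥235,903.59):
Base rate for K-960 is 15% + ¥0.17/kg.
K-960 has an FTA preferential rate, but origin Belune is not Eriia; base rate stands.
The additional-duty order on K-960 targets Bralador, not Belune; it does not apply.
Duty = ¥235,903.59 × 15% + 1,161 × ¥0.17 = ¥35,582.91.
Total = ¥663.00 + ¥35,582.91 = ¥36,245.91.

¥36,245.91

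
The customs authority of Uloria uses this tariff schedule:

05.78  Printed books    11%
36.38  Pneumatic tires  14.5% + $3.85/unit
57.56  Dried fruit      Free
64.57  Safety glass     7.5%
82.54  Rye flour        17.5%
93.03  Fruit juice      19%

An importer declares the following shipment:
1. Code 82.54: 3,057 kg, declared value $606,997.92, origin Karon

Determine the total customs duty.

Line 1 (82.54, Karon, 3,057 kg, $606,997.92):
Base rate for 82.54 is 17.5%.
Duty = $606,997.92 × 17.5% = $106,224.64.

$106,224.64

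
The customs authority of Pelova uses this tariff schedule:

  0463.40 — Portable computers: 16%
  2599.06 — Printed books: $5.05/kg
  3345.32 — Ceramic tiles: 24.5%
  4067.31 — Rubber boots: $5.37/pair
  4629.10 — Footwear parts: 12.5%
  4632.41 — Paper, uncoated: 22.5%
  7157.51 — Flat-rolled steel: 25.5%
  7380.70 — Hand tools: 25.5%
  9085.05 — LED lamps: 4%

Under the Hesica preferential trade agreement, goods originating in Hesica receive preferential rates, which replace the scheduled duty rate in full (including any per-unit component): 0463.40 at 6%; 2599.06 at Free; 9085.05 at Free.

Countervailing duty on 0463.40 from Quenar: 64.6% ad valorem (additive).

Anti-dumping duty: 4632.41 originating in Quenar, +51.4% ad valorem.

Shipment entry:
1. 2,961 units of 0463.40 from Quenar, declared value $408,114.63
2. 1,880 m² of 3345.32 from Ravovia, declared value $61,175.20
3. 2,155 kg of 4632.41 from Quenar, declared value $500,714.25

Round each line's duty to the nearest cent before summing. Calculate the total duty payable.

$713,956.14

Line 1 (0463.40, Quenar, 2,961 units, $408,114.63):
Base rate for 0463.40 is 16%.
0463.40 has an FTA preferential rate, but origin Quenar is not Hesica; base rate stands.
Additional duty on 0463.40 from Quenar: +64.6%. Applied ad valorem rate: 16% + 64.6% = 80.6%.
Duty = $408,114.63 × 80.6% = $328,940.39.
Line 2 (3345.32, Ravovia, 1,880 m², $61,175.20):
Base rate for 3345.32 is 24.5%.
Duty = $61,175.20 × 24.5% = $14,987.92.
Line 3 (4632.41, Quenar, 2,155 kg, $500,714.25):
Base rate for 4632.41 is 22.5%.
Additional duty on 4632.41 from Quenar: +51.4%. Applied ad valorem rate: 22.5% + 51.4% = 73.9%.
Duty = $500,714.25 × 73.9% = $370,027.83.
Total = $328,940.39 + $14,987.92 + $370,027.83 = $713,956.14.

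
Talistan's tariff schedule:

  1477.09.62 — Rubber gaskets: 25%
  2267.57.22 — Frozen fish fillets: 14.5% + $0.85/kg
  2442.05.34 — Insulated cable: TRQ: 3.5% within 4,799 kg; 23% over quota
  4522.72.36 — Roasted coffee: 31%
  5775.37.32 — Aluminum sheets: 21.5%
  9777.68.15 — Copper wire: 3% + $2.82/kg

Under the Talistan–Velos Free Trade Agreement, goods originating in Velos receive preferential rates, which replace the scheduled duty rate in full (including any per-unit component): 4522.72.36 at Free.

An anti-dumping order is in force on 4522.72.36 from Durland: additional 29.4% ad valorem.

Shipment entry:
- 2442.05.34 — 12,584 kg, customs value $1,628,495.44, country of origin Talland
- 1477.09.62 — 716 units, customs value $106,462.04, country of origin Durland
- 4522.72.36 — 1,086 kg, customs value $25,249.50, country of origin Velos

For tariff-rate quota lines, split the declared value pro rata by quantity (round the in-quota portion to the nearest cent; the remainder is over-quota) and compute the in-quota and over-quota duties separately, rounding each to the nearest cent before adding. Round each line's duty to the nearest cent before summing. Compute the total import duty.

$280,066.94

Line 1 (2442.05.34, Talland, 12,584 kg, $1,628,495.44):
Code 2442.05.34 is under a tariff-rate quota (threshold 4,799 kg). In-quota: 4,799 kg at 3.5%; over-quota: 7,785 kg at 23%.
Pro-rata value split: in-quota = $1,628,495.44 × 4,799/12,584 = $621,038.59; over-quota = $1,628,495.44 − $621,038.59 = $1,007,456.85.
In-quota duty = $621,038.59 × 3.5% = $21,736.35. Over-quota duty = $1,007,456.85 × 23% = $231,715.08.
Line duty = $21,736.35 + $231,715.08 = $253,451.43.
Line 2 (1477.09.62, Durland, 716 units, $106,462.04):
Base rate for 1477.09.62 is 25%.
Duty = $106,462.04 × 25% = $26,615.51.
Line 3 (4522.72.36, Velos, 1,086 kg, $25,249.50):
Base rate for 4522.72.36 is 31%.
Origin Velos qualifies under the Talistan–Velos agreement and 4522.72.36 is covered: preferential rate Free applies instead.
The additional-duty order on 4522.72.36 targets Durland, not Velos; it does not apply.
Duty = $25,249.50 × 0% = $0.00.
Total = $253,451.43 + $26,615.51 + $0.00 = $280,066.94.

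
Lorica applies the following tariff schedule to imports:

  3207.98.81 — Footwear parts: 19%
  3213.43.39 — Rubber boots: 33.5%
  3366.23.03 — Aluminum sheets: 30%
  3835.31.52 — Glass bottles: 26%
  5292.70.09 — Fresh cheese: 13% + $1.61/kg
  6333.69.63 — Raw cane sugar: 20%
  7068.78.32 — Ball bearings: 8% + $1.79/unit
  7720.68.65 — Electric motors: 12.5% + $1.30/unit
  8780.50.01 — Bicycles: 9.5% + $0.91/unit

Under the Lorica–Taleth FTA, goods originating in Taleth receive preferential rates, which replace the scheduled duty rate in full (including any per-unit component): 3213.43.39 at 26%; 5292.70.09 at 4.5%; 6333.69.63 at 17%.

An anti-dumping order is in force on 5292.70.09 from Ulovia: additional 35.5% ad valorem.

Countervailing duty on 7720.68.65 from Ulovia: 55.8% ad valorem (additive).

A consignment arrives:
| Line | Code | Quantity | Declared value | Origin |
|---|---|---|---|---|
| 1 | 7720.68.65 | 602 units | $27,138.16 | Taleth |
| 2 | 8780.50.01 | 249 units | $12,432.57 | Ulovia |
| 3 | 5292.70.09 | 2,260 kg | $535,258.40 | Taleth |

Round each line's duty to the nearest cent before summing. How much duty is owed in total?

Line 1 (7720.68.65, Taleth, 602 units, $27,138.16):
Base rate for 7720.68.65 is 12.5% + $1.30/unit.
Origin Taleth is the FTA partner but 7720.68.65 is not on the preference list; base rate stands.
The additional-duty order on 7720.68.65 targets Ulovia, not Taleth; it does not apply.
Duty = $27,138.16 × 12.5% + 602 × $1.30 = $4,174.87.
Line 2 (8780.50.01, Ulovia, 249 units, $12,432.57):
Base rate for 8780.50.01 is 9.5% + $0.91/unit.
Duty = $12,432.57 × 9.5% + 249 × $0.91 = $1,407.68.
Line 3 (5292.70.09, Taleth, 2,260 kg, $535,258.40):
Base rate for 5292.70.09 is 13% + $1.61/kg.
Origin Taleth qualifies under the Lorica–Taleth agreement and 5292.70.09 is covered: preferential rate 4.5% applies instead.
The additional-duty order on 5292.70.09 targets Ulovia, not Taleth; it does not apply.
Duty = $535,258.40 × 4.5% = $24,086.63.
Total = $4,174.87 + $1,407.68 + $24,086.63 = $29,669.18.

$29,669.18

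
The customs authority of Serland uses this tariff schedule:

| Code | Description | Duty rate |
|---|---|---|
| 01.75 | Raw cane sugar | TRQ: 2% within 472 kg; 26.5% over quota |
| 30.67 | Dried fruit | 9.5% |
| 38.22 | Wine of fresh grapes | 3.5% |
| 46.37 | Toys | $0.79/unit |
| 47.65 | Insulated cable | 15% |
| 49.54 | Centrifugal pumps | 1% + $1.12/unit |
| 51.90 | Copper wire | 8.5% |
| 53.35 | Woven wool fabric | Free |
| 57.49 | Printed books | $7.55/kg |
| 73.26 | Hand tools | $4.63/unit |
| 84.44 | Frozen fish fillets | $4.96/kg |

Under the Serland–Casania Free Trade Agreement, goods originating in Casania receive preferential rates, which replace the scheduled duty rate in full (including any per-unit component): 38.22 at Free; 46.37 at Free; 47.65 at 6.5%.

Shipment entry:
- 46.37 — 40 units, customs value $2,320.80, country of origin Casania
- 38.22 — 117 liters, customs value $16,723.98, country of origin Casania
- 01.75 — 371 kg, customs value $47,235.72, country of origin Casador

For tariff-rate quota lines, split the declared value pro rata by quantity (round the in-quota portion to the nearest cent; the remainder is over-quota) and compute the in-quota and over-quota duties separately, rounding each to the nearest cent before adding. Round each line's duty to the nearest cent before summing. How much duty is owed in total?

Line 1 (46.37, Casania, 40 units, $2,320.80):
Base rate for 46.37 is $0.79/unit.
Origin Casania qualifies under the Serland–Casania agreement and 46.37 is covered: preferential rate Free applies instead.
Duty = $2,320.80 × 0% = $0.00.
Line 2 (38.22, Casania, 117 liters, $16,723.98):
Base rate for 38.22 is 3.5%.
Origin Casania qualifies under the Serland–Casania agreement and 38.22 is covered: preferential rate Free applies instead.
Duty = $16,723.98 × 0% = $0.00.
Line 3 (01.75, Casador, 371 kg, $47,235.72):
Code 01.75 is under a tariff-rate quota (threshold 472 kg). Quantity 371 kg is within the quota, so the in-quota rate 2% applies to the full value.
Duty = $47,235.72 × 2% = $944.71.
Total = $0.00 + $0.00 + $944.71 = $944.71.

$944.71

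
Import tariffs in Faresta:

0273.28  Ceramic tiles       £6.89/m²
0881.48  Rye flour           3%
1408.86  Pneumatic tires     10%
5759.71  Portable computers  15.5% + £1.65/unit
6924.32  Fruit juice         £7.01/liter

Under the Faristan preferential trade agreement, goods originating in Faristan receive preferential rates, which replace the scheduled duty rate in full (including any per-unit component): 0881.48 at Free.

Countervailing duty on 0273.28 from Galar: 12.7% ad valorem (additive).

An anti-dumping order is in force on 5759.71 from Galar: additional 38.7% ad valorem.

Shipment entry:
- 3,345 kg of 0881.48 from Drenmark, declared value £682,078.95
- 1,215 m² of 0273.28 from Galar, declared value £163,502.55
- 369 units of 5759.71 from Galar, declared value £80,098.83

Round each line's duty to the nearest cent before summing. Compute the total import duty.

Line 1 (0881.48, Drenmark, 3,345 kg, £682,078.95):
Base rate for 0881.48 is 3%.
0881.48 has an FTA preferential rate, but origin Drenmark is not Faristan; base rate stands.
Duty = £682,078.95 × 3% = £20,462.37.
Line 2 (0273.28, Galar, 1,215 m², £163,502.55):
Base rate for 0273.28 is £6.89/m².
Additional duty on 0273.28 from Galar: +12.7% ad valorem. Applied ad valorem rate = 12.7%.
Duty = £163,502.55 × 12.7% + 1,215 × £6.89 = £29,136.17.
Line 3 (5759.71, Galar, 369 units, £80,098.83):
Base rate for 5759.71 is 15.5% + £1.65/unit.
Additional duty on 5759.71 from Galar: +38.7%. Applied ad valorem rate: 15.5% + 38.7% = 54.2%.
Duty = £80,098.83 × 54.2% + 369 × £1.65 = £44,022.42.
Total = £20,462.37 + £29,136.17 + £44,022.42 = £93,620.96.

£93,620.96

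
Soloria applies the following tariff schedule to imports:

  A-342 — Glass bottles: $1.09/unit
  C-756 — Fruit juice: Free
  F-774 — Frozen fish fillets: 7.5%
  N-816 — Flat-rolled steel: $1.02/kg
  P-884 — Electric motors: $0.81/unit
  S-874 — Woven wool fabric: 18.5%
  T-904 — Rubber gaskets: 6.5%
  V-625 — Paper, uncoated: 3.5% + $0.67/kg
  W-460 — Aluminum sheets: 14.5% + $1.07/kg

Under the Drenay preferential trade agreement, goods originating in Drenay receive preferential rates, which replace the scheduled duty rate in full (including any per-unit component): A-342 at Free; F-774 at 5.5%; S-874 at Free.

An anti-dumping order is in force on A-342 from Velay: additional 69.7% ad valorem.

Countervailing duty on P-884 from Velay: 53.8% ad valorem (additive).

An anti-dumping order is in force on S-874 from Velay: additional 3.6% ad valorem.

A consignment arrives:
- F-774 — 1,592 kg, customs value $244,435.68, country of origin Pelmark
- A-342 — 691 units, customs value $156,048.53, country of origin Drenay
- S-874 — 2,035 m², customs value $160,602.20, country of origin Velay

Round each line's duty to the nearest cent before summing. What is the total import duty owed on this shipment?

$53,825.77

Line 1 (F-774, Pelmark, 1,592 kg, $244,435.68):
Base rate for F-774 is 7.5%.
F-774 has an FTA preferential rate, but origin Pelmark is not Drenay; base rate stands.
Duty = $244,435.68 × 7.5% = $18,332.68.
Line 2 (A-342, Drenay, 691 units, $156,048.53):
Base rate for A-342 is $1.09/unit.
Origin Drenay qualifies under the Soloria–Drenay agreement and A-342 is covered: preferential rate Free applies instead.
The additional-duty order on A-342 targets Velay, not Drenay; it does not apply.
Duty = $156,048.53 × 0% = $0.00.
Line 3 (S-874, Velay, 2,035 m², $160,602.20):
Base rate for S-874 is 18.5%.
S-874 has an FTA preferential rate, but origin Velay is not Drenay; base rate stands.
Additional duty on S-874 from Velay: +3.6%. Applied ad valorem rate: 18.5% + 3.6% = 22.1%.
Duty = $160,602.20 × 22.1% = $35,493.09.
Total = $18,332.68 + $0.00 + $35,493.09 = $53,825.77.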